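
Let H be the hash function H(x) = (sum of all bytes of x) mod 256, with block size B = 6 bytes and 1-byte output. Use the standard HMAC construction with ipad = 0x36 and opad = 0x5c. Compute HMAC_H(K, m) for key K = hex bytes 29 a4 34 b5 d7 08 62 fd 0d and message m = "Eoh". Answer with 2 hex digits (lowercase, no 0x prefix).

8a

Key hex bytes 29 a4 34 b5 d7 08 62 fd 0d is 9 bytes > B = 6, so hash it first: H(key) = 01, then zero-pad to 6 bytes: K' = 01 00 00 00 00 00.
K' ⊕ ipad = 37 36 36 36 36 36.  K' ⊕ opad = 5d 5c 5c 5c 5c 5c.
Inner input = (K'⊕ipad) ∥ m = 37 36 36 36 36 36 ∥ 45 6f 68.
Inner hash: sum = 55+54+54+54+54+54+69+111+104 = 609; mod 256 = 97 → 61.
Outer input = (K'⊕opad) ∥ inner = 5d 5c 5c 5c 5c 5c ∥ 61.
Outer hash (tag): sum = 93+92+92+92+92+92+97 = 650; mod 256 = 138 → 8a.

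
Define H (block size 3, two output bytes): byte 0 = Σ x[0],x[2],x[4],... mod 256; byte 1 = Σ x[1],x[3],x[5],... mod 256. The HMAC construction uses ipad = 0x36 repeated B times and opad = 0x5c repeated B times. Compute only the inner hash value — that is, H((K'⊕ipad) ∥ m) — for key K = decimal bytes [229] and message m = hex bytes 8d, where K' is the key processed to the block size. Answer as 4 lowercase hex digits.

Key decimal bytes [229] = e5 is 1 byte ≤ B = 3; zero-pad to 3 bytes: K' = e5 00 00.
K' ⊕ ipad = d3 36 36.
Inner input = d3 36 36 ∥ 8d.
Inner hash: even-index sum = 265 mod 256 = 9; odd-index sum = 195 mod 256 = 195 → 09 c3.

09c3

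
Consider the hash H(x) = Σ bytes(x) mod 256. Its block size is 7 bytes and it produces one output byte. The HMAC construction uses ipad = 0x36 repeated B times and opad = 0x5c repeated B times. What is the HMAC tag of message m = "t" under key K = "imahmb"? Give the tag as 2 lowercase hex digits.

Key "imahmb" = 69 6d 61 68 6d 62 is 6 bytes ≤ B = 7; zero-pad to 7 bytes: K' = 69 6d 61 68 6d 62 00.
K' ⊕ ipad = 5f 5b 57 5e 5b 54 36.  K' ⊕ opad = 35 31 3d 34 31 3e 5c.
Inner input = (K'⊕ipad) ∥ m = 5f 5b 57 5e 5b 54 36 ∥ 74.
Inner hash: sum = 95+91+87+94+91+84+54+116 = 712; mod 256 = 200 → c8.
Outer input = (K'⊕opad) ∥ inner = 35 31 3d 34 31 3e 5c ∥ c8.
Outer hash (tag): sum = 53+49+61+52+49+62+92+200 = 618; mod 256 = 106 → 6a.

6a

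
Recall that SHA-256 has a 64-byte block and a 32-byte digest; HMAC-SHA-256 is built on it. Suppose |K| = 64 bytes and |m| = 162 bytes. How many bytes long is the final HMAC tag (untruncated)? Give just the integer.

The tag is one SHA-256 digest: 32 bytes.

32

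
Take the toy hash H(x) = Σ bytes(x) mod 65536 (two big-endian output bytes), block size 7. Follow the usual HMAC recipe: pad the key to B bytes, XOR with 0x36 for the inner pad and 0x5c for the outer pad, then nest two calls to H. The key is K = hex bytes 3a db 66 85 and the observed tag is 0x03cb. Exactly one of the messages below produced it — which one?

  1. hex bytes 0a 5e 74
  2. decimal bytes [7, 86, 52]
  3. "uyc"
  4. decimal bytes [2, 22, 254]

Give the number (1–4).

4

Key hex bytes 3a db 66 85 is 4 bytes ≤ B = 7; zero-pad to 7 bytes: K' = 3a db 66 85 00 00 00.
K' ⊕ ipad = 0c ed 50 b3 36 36 36; K' ⊕ opad = 66 87 3a d9 5c 5c 5c.
m1: inner = H(0c ed 50 b3 36 36 36 0a 5e 74) = 03 7a; tag = H(66 87 3a d9 5c 5c 5c 03 7a) = 0391
m2: inner = H(0c ed 50 b3 36 36 36 07 56 34) = 03 2f; tag = H(66 87 3a d9 5c 5c 5c 03 2f) = 0346
m3: inner = H(0c ed 50 b3 36 36 36 75 79 63) = 03 ef; tag = H(66 87 3a d9 5c 5c 5c 03 ef) = 0406
m4: inner = H(0c ed 50 b3 36 36 36 02 16 fe) = 03 b4; tag = H(66 87 3a d9 5c 5c 5c 03 b4) = 03cb ← matches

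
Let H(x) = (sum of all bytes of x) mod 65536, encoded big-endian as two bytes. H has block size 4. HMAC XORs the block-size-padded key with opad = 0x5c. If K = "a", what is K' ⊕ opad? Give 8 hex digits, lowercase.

3d5c5c5c

Key "a" = 61 is 1 byte ≤ B = 4; zero-pad to 4 bytes: K' = 61 00 00 00.
XOR each byte with 0x5c: 61⊕5c=3d, 00⊕5c=5c, 00⊕5c=5c, 00⊕5c=5c.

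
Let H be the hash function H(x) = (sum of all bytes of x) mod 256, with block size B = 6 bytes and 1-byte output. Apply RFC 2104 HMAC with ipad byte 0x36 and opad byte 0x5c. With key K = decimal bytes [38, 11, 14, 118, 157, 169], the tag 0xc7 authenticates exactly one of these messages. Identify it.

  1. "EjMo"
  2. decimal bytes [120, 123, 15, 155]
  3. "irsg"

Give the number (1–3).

3

Key decimal bytes [38, 11, 14, 118, 157, 169] = 26 0b 0e 76 9d a9 is exactly B = 6 bytes: K' = 26 0b 0e 76 9d a9.
K' ⊕ ipad = 10 3d 38 40 ab 9f; K' ⊕ opad = 7a 57 52 2a c1 f5.
m1: inner = H(10 3d 38 40 ab 9f 45 6a 4d 6f) = 7a; tag = H(7a 57 52 2a c1 f5 7a) = 7d
m2: inner = H(10 3d 38 40 ab 9f 78 7b 0f 9b) = ac; tag = H(7a 57 52 2a c1 f5 ac) = af
m3: inner = H(10 3d 38 40 ab 9f 69 72 73 67) = c4; tag = H(7a 57 52 2a c1 f5 c4) = c7 ← matches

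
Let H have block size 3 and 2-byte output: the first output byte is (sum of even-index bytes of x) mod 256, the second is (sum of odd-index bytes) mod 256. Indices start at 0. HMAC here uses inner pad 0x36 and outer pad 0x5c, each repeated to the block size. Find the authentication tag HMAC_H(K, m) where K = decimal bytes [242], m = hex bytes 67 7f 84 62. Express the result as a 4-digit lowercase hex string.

2b37

Key decimal bytes [242] = f2 is 1 byte ≤ B = 3; zero-pad to 3 bytes: K' = f2 00 00.
K' ⊕ ipad = c4 36 36.  K' ⊕ opad = ae 5c 5c.
Inner input = (K'⊕ipad) ∥ m = c4 36 36 ∥ 67 7f 84 62.
Inner hash: even-index sum = 475 mod 256 = 219; odd-index sum = 289 mod 256 = 33 → db 21.
Outer input = (K'⊕opad) ∥ inner = ae 5c 5c ∥ db 21.
Outer hash (tag): even-index sum = 299 mod 256 = 43; odd-index sum = 311 mod 256 = 55 → 2b 37.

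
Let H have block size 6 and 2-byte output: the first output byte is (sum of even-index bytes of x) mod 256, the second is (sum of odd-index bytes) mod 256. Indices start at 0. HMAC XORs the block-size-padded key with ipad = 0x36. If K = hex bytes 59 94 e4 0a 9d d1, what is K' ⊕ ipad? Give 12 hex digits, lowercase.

6fa2d23cabe7

Key hex bytes 59 94 e4 0a 9d d1 is exactly B = 6 bytes: K' = 59 94 e4 0a 9d d1.
XOR each byte with 0x36: 59⊕36=6f, 94⊕36=a2, e4⊕36=d2, 0a⊕36=3c, 9d⊕36=ab, d1⊕36=e7.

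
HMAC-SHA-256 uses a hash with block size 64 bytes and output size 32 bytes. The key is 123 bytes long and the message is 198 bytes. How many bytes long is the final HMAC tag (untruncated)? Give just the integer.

32

The tag is one SHA-256 digest: 32 bytes.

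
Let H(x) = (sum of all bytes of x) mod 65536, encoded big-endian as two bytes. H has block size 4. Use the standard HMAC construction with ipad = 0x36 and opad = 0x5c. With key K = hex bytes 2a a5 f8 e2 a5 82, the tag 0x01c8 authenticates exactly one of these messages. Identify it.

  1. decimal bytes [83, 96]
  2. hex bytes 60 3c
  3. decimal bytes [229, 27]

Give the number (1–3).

2

Key hex bytes 2a a5 f8 e2 a5 82 is 6 bytes > B = 4, so hash it first: H(key) = 03 d0, then zero-pad to 4 bytes: K' = 03 d0 00 00.
K' ⊕ ipad = 35 e6 36 36; K' ⊕ opad = 5f 8c 5c 5c.
m1: inner = H(35 e6 36 36 53 60) = 02 3a; tag = H(5f 8c 5c 5c 02 3a) = 01df
m2: inner = H(35 e6 36 36 60 3c) = 02 23; tag = H(5f 8c 5c 5c 02 23) = 01c8 ← matches
m3: inner = H(35 e6 36 36 e5 1b) = 02 87; tag = H(5f 8c 5c 5c 02 87) = 022c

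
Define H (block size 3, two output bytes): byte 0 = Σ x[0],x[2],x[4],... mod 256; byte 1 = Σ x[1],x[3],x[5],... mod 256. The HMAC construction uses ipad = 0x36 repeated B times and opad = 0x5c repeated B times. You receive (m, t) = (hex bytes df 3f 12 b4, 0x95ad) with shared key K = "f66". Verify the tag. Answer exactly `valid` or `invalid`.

valid

Key "f66" = 66 36 36 is exactly B = 3 bytes: K' = 66 36 36.
K' ⊕ ipad = 50 00 00; K' ⊕ opad = 3a 6a 6a.
Inner hash: even-index sum = 323 mod 256 = 67; odd-index sum = 241 mod 256 = 241 → 43 f1.
Outer hash (recomputed tag): even-index sum = 405 mod 256 = 149; odd-index sum = 173 mod 256 = 173 → 95 ad.
Recomputed tag = 95ad; claimed = 95ad → match.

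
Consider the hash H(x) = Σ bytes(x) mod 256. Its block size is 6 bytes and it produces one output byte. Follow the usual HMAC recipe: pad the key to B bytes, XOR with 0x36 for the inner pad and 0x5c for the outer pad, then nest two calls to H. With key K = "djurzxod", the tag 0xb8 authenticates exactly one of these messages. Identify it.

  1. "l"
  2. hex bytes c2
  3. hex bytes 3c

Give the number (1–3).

1

Key "djurzxod" = 64 6a 75 72 7a 78 6f 64 is 8 bytes > B = 6, so hash it first: H(key) = 7a, then zero-pad to 6 bytes: K' = 7a 00 00 00 00 00.
K' ⊕ ipad = 4c 36 36 36 36 36; K' ⊕ opad = 26 5c 5c 5c 5c 5c.
m1: inner = H(4c 36 36 36 36 36 6c) = c6; tag = H(26 5c 5c 5c 5c 5c c6) = b8 ← matches
m2: inner = H(4c 36 36 36 36 36 c2) = 1c; tag = H(26 5c 5c 5c 5c 5c 1c) = 0e
m3: inner = H(4c 36 36 36 36 36 3c) = 96; tag = H(26 5c 5c 5c 5c 5c 96) = 88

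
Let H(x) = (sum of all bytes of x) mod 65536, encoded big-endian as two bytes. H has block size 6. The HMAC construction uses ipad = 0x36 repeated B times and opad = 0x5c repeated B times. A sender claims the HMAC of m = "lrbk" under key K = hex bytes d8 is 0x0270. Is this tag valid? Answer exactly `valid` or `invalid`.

invalid

Key hex bytes d8 is 1 byte ≤ B = 6; zero-pad to 6 bytes: K' = d8 00 00 00 00 00.
K' ⊕ ipad = ee 36 36 36 36 36; K' ⊕ opad = 84 5c 5c 5c 5c 5c.
Inner hash: sum = 238+54+54+54+54+54+108+114+98+107 = 935 → 03 a7.
Outer hash (recomputed tag): sum = 132+92+92+92+92+92+3+167 = 762 → 02 fa.
Recomputed tag = 02fa; claimed = 0270 → mismatch.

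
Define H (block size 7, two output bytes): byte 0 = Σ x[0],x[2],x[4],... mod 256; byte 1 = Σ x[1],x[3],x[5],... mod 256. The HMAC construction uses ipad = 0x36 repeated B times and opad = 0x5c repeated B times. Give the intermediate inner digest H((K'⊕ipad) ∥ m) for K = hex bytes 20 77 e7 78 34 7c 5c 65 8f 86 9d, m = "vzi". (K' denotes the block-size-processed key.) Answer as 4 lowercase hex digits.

Key hex bytes 20 77 e7 78 34 7c 5c 65 8f 86 9d is 11 bytes > B = 7, so hash it first: H(key) = c3 56, then zero-pad to 7 bytes: K' = c3 56 00 00 00 00 00.
K' ⊕ ipad = f5 60 36 36 36 36 36.
Inner input = f5 60 36 36 36 36 36 ∥ 76 7a 69.
Inner hash: even-index sum = 529 mod 256 = 17; odd-index sum = 427 mod 256 = 171 → 11 ab.

11ab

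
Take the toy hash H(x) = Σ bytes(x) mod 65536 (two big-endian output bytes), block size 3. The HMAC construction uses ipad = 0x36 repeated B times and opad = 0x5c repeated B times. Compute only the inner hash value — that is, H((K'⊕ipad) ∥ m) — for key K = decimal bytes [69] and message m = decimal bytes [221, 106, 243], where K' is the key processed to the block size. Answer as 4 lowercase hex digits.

Key decimal bytes [69] = 45 is 1 byte ≤ B = 3; zero-pad to 3 bytes: K' = 45 00 00.
K' ⊕ ipad = 73 36 36.
Inner input = 73 36 36 ∥ dd 6a f3.
Inner hash: sum = 115+54+54+221+106+243 = 793 → 03 19.

0319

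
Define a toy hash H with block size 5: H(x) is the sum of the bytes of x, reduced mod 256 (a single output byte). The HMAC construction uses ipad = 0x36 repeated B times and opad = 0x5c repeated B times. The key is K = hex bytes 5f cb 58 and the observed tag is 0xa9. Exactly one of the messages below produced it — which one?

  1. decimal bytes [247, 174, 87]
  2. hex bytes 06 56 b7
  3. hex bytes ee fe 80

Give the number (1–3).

Key hex bytes 5f cb 58 is 3 bytes ≤ B = 5; zero-pad to 5 bytes: K' = 5f cb 58 00 00.
K' ⊕ ipad = 69 fd 6e 36 36; K' ⊕ opad = 03 97 04 5c 5c.
m1: inner = H(69 fd 6e 36 36 f7 ae 57) = 3c; tag = H(03 97 04 5c 5c 3c) = 92
m2: inner = H(69 fd 6e 36 36 06 56 b7) = 53; tag = H(03 97 04 5c 5c 53) = a9 ← matches
m3: inner = H(69 fd 6e 36 36 ee fe 80) = ac; tag = H(03 97 04 5c 5c ac) = 02

2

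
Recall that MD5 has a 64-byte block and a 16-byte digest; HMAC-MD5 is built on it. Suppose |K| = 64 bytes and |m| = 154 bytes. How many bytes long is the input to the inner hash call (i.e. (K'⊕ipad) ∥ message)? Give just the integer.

218

Key is 64 ≤ 64 bytes, zero-padded: |K'| = 64.
Inner input = (K'⊕ipad) ∥ m → 64 + 154 = 218 bytes.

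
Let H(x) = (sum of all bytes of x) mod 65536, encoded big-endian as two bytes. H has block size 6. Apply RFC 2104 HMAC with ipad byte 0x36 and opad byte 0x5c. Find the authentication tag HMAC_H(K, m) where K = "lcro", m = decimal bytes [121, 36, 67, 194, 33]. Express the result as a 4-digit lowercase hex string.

0206

Key "lcro" = 6c 63 72 6f is 4 bytes ≤ B = 6; zero-pad to 6 bytes: K' = 6c 63 72 6f 00 00.
K' ⊕ ipad = 5a 55 44 59 36 36.  K' ⊕ opad = 30 3f 2e 33 5c 5c.
Inner input = (K'⊕ipad) ∥ m = 5a 55 44 59 36 36 ∥ 79 24 43 c2 21.
Inner hash: sum = 90+85+68+89+54+54+121+36+67+194+33 = 891 → 03 7b.
Outer input = (K'⊕opad) ∥ inner = 30 3f 2e 33 5c 5c ∥ 03 7b.
Outer hash (tag): sum = 48+63+46+51+92+92+3+123 = 518 → 02 06.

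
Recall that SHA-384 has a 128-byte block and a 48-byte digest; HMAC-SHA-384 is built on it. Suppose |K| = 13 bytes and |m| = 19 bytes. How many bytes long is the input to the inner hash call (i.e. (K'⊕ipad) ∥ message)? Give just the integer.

147

Key is 13 ≤ 128 bytes, zero-padded: |K'| = 128.
Inner input = (K'⊕ipad) ∥ m → 128 + 19 = 147 bytes.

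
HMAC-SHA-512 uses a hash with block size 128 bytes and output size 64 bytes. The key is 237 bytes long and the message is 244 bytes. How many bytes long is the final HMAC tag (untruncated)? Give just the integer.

64

The tag is one SHA-512 digest: 64 bytes.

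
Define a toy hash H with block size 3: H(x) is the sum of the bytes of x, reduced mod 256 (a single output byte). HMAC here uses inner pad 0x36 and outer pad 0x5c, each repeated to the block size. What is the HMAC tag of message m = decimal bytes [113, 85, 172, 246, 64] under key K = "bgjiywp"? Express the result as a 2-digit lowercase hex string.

36

Key "bgjiywp" = 62 67 6a 69 79 77 70 is 7 bytes > B = 3, so hash it first: H(key) = fc, then zero-pad to 3 bytes: K' = fc 00 00.
K' ⊕ ipad = ca 36 36.  K' ⊕ opad = a0 5c 5c.
Inner input = (K'⊕ipad) ∥ m = ca 36 36 ∥ 71 55 ac f6 40.
Inner hash: sum = 202+54+54+113+85+172+246+64 = 990; mod 256 = 222 → de.
Outer input = (K'⊕opad) ∥ inner = a0 5c 5c ∥ de.
Outer hash (tag): sum = 160+92+92+222 = 566; mod 256 = 54 → 36.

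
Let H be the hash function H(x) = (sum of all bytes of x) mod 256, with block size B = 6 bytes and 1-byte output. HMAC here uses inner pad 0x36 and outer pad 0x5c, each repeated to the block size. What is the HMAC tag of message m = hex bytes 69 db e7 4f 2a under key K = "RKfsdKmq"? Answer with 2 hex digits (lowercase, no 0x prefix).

12

Key "RKfsdKmq" = 52 4b 66 73 64 4b 6d 71 is 8 bytes > B = 6, so hash it first: H(key) = 03, then zero-pad to 6 bytes: K' = 03 00 00 00 00 00.
K' ⊕ ipad = 35 36 36 36 36 36.  K' ⊕ opad = 5f 5c 5c 5c 5c 5c.
Inner input = (K'⊕ipad) ∥ m = 35 36 36 36 36 36 ∥ 69 db e7 4f 2a.
Inner hash: sum = 53+54+54+54+54+54+105+219+231+79+42 = 999; mod 256 = 231 → e7.
Outer input = (K'⊕opad) ∥ inner = 5f 5c 5c 5c 5c 5c ∥ e7.
Outer hash (tag): sum = 95+92+92+92+92+92+231 = 786; mod 256 = 18 → 12.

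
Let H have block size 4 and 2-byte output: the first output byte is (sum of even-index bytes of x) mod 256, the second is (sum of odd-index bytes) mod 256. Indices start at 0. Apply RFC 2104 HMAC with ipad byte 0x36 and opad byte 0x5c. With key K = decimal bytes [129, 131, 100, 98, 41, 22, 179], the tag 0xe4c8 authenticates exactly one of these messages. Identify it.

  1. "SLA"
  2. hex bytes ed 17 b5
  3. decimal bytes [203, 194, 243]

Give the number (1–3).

Key decimal bytes [129, 131, 100, 98, 41, 22, 179] = 81 83 64 62 29 16 b3 is 7 bytes > B = 4, so hash it first: H(key) = c1 fb, then zero-pad to 4 bytes: K' = c1 fb 00 00.
K' ⊕ ipad = f7 cd 36 36; K' ⊕ opad = 9d a7 5c 5c.
m1: inner = H(f7 cd 36 36 53 4c 41) = c1 4f; tag = H(9d a7 5c 5c c1 4f) = ba52
m2: inner = H(f7 cd 36 36 ed 17 b5) = cf 1a; tag = H(9d a7 5c 5c cf 1a) = c81d
m3: inner = H(f7 cd 36 36 cb c2 f3) = eb c5; tag = H(9d a7 5c 5c eb c5) = e4c8 ← matches

3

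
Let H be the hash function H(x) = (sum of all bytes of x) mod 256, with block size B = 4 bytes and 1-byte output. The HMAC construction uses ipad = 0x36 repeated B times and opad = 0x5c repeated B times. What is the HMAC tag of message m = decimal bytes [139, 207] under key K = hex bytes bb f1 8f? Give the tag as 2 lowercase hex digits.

Key hex bytes bb f1 8f is 3 bytes ≤ B = 4; zero-pad to 4 bytes: K' = bb f1 8f 00.
K' ⊕ ipad = 8d c7 b9 36.  K' ⊕ opad = e7 ad d3 5c.
Inner input = (K'⊕ipad) ∥ m = 8d c7 b9 36 ∥ 8b cf.
Inner hash: sum = 141+199+185+54+139+207 = 925; mod 256 = 157 → 9d.
Outer input = (K'⊕opad) ∥ inner = e7 ad d3 5c ∥ 9d.
Outer hash (tag): sum = 231+173+211+92+157 = 864; mod 256 = 96 → 60.

60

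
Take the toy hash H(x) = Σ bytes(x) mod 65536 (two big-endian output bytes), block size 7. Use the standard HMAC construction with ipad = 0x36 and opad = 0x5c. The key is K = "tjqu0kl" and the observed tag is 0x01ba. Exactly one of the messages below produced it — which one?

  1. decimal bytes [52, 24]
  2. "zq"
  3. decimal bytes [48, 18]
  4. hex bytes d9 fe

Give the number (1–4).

1

Key "tjqu0kl" = 74 6a 71 75 30 6b 6c is exactly B = 7 bytes: K' = 74 6a 71 75 30 6b 6c.
K' ⊕ ipad = 42 5c 47 43 06 5d 5a; K' ⊕ opad = 28 36 2d 29 6c 37 30.
m1: inner = H(42 5c 47 43 06 5d 5a 34 18) = 02 31; tag = H(28 36 2d 29 6c 37 30 02 31) = 01ba ← matches
m2: inner = H(42 5c 47 43 06 5d 5a 7a 71) = 02 d0; tag = H(28 36 2d 29 6c 37 30 02 d0) = 0259
m3: inner = H(42 5c 47 43 06 5d 5a 30 12) = 02 27; tag = H(28 36 2d 29 6c 37 30 02 27) = 01b0
m4: inner = H(42 5c 47 43 06 5d 5a d9 fe) = 03 bc; tag = H(28 36 2d 29 6c 37 30 03 bc) = 0246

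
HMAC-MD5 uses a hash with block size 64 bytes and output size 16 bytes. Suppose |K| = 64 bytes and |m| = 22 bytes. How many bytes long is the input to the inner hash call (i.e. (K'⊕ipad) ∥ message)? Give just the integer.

Key is 64 ≤ 64 bytes, zero-padded: |K'| = 64.
Inner input = (K'⊕ipad) ∥ m → 64 + 22 = 86 bytes.

86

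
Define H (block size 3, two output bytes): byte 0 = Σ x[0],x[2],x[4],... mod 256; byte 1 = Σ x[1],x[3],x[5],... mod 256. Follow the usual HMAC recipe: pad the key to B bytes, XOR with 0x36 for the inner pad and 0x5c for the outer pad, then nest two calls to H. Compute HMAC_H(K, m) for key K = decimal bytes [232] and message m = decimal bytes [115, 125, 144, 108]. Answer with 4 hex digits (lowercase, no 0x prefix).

4959

Key decimal bytes [232] = e8 is 1 byte ≤ B = 3; zero-pad to 3 bytes: K' = e8 00 00.
K' ⊕ ipad = de 36 36.  K' ⊕ opad = b4 5c 5c.
Inner input = (K'⊕ipad) ∥ m = de 36 36 ∥ 73 7d 90 6c.
Inner hash: even-index sum = 509 mod 256 = 253; odd-index sum = 313 mod 256 = 57 → fd 39.
Outer input = (K'⊕opad) ∥ inner = b4 5c 5c ∥ fd 39.
Outer hash (tag): even-index sum = 329 mod 256 = 73; odd-index sum = 345 mod 256 = 89 → 49 59.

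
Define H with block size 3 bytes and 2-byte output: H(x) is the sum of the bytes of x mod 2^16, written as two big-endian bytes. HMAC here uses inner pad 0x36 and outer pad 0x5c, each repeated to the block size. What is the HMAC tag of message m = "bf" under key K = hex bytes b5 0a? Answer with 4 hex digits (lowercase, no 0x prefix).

0259

Key hex bytes b5 0a is 2 bytes ≤ B = 3; zero-pad to 3 bytes: K' = b5 0a 00.
K' ⊕ ipad = 83 3c 36.  K' ⊕ opad = e9 56 5c.
Inner input = (K'⊕ipad) ∥ m = 83 3c 36 ∥ 62 66.
Inner hash: sum = 131+60+54+98+102 = 445 → 01 bd.
Outer input = (K'⊕opad) ∥ inner = e9 56 5c ∥ 01 bd.
Outer hash (tag): sum = 233+86+92+1+189 = 601 → 02 59.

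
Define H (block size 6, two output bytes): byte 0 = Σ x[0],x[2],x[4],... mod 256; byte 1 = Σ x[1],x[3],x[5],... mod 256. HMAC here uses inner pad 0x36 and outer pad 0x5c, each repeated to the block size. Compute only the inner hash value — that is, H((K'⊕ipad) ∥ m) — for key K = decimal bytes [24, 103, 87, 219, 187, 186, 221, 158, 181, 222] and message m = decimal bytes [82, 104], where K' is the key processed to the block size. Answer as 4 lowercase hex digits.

4822

Key decimal bytes [24, 103, 87, 219, 187, 186, 221, 158, 181, 222] = 18 67 57 db bb ba dd 9e b5 de is 10 bytes > B = 6, so hash it first: H(key) = bc 78, then zero-pad to 6 bytes: K' = bc 78 00 00 00 00.
K' ⊕ ipad = 8a 4e 36 36 36 36.
Inner input = 8a 4e 36 36 36 36 ∥ 52 68.
Inner hash: even-index sum = 328 mod 256 = 72; odd-index sum = 290 mod 256 = 34 → 48 22.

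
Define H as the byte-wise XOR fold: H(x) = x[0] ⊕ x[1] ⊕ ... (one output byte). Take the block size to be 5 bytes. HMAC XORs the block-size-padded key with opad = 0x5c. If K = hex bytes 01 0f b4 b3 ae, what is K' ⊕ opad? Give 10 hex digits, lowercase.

5d53e8eff2

Key hex bytes 01 0f b4 b3 ae is exactly B = 5 bytes: K' = 01 0f b4 b3 ae.
XOR each byte with 0x5c: 01⊕5c=5d, 0f⊕5c=53, b4⊕5c=e8, b3⊕5c=ef, ae⊕5c=f2.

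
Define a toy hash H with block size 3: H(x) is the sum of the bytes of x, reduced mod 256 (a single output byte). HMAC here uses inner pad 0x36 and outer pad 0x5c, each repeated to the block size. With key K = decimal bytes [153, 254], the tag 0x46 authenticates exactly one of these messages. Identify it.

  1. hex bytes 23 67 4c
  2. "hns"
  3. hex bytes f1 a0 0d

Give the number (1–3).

Key decimal bytes [153, 254] = 99 fe is 2 bytes ≤ B = 3; zero-pad to 3 bytes: K' = 99 fe 00.
K' ⊕ ipad = af c8 36; K' ⊕ opad = c5 a2 5c.
m1: inner = H(af c8 36 23 67 4c) = 83; tag = H(c5 a2 5c 83) = 46 ← matches
m2: inner = H(af c8 36 68 6e 73) = f6; tag = H(c5 a2 5c f6) = b9
m3: inner = H(af c8 36 f1 a0 0d) = 4b; tag = H(c5 a2 5c 4b) = 0e

1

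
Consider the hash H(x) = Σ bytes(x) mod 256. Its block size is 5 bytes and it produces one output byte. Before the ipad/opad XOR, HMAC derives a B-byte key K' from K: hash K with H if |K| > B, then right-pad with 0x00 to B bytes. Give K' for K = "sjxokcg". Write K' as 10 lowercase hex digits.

f900000000

|K| = 7 > B = 5, so first hash the key.
H(K): sum = 115+106+120+111+107+99+103 = 761; mod 256 = 249 → f9.
Zero-pad H(K) = f9 to 5 bytes: K' = f9 00 00 00 00.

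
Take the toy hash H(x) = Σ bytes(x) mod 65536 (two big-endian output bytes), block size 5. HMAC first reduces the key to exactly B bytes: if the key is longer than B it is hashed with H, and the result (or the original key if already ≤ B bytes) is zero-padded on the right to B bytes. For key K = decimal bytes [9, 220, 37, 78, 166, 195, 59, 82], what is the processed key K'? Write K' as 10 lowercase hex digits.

|K| = 8 > B = 5, so first hash the key.
H(K): sum = 9+220+37+78+166+195+59+82 = 846 → 03 4e.
Zero-pad H(K) = 03 4e to 5 bytes: K' = 03 4e 00 00 00.

034e000000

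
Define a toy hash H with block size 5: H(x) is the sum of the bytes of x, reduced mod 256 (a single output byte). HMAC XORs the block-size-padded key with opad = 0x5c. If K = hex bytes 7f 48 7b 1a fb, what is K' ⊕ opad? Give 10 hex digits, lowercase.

23142746a7

Key hex bytes 7f 48 7b 1a fb is exactly B = 5 bytes: K' = 7f 48 7b 1a fb.
XOR each byte with 0x5c: 7f⊕5c=23, 48⊕5c=14, 7b⊕5c=27, 1a⊕5c=46, fb⊕5c=a7.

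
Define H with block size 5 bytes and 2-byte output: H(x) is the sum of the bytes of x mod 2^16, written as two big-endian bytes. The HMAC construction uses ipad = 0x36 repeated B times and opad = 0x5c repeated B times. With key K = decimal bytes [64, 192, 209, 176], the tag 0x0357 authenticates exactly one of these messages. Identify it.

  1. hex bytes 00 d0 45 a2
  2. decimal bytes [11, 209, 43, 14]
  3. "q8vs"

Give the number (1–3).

1

Key decimal bytes [64, 192, 209, 176] = 40 c0 d1 b0 is 4 bytes ≤ B = 5; zero-pad to 5 bytes: K' = 40 c0 d1 b0 00.
K' ⊕ ipad = 76 f6 e7 86 36; K' ⊕ opad = 1c 9c 8d ec 5c.
m1: inner = H(76 f6 e7 86 36 00 d0 45 a2) = 04 c6; tag = H(1c 9c 8d ec 5c 04 c6) = 0357 ← matches
m2: inner = H(76 f6 e7 86 36 0b d1 2b 0e) = 04 24; tag = H(1c 9c 8d ec 5c 04 24) = 02b5
m3: inner = H(76 f6 e7 86 36 71 38 76 73) = 04 a1; tag = H(1c 9c 8d ec 5c 04 a1) = 0332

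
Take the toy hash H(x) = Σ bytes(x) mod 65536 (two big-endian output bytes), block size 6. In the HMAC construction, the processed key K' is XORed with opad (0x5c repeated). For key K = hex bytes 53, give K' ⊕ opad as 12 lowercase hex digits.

0f5c5c5c5c5c

Key hex bytes 53 is 1 byte ≤ B = 6; zero-pad to 6 bytes: K' = 53 00 00 00 00 00.
XOR each byte with 0x5c: 53⊕5c=0f, 00⊕5c=5c, 00⊕5c=5c, 00⊕5c=5c, 00⊕5c=5c, 00⊕5c=5c.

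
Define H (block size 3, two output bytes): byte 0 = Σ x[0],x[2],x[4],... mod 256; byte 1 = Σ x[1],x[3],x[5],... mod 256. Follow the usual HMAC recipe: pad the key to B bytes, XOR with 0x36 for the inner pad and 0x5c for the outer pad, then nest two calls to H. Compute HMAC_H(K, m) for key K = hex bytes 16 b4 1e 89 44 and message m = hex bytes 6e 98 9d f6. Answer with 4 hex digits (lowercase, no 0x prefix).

9673

Key hex bytes 16 b4 1e 89 44 is 5 bytes > B = 3, so hash it first: H(key) = 78 3d, then zero-pad to 3 bytes: K' = 78 3d 00.
K' ⊕ ipad = 4e 0b 36.  K' ⊕ opad = 24 61 5c.
Inner input = (K'⊕ipad) ∥ m = 4e 0b 36 ∥ 6e 98 9d f6.
Inner hash: even-index sum = 530 mod 256 = 18; odd-index sum = 278 mod 256 = 22 → 12 16.
Outer input = (K'⊕opad) ∥ inner = 24 61 5c ∥ 12 16.
Outer hash (tag): even-index sum = 150 mod 256 = 150; odd-index sum = 115 mod 256 = 115 → 96 73.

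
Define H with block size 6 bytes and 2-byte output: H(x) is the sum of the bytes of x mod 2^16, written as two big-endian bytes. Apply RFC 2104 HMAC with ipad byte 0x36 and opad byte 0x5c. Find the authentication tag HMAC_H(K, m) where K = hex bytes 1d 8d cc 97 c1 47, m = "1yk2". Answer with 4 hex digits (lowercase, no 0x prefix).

035a

Key hex bytes 1d 8d cc 97 c1 47 is exactly B = 6 bytes: K' = 1d 8d cc 97 c1 47.
K' ⊕ ipad = 2b bb fa a1 f7 71.  K' ⊕ opad = 41 d1 90 cb 9d 1b.
Inner input = (K'⊕ipad) ∥ m = 2b bb fa a1 f7 71 ∥ 31 79 6b 32.
Inner hash: sum = 43+187+250+161+247+113+49+121+107+50 = 1328 → 05 30.
Outer input = (K'⊕opad) ∥ inner = 41 d1 90 cb 9d 1b ∥ 05 30.
Outer hash (tag): sum = 65+209+144+203+157+27+5+48 = 858 → 03 5a.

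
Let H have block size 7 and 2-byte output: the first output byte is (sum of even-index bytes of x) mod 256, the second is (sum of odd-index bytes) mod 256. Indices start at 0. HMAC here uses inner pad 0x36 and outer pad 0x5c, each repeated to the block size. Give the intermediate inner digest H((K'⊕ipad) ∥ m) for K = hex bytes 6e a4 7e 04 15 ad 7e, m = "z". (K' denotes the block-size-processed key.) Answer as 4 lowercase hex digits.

0bd9

Key hex bytes 6e a4 7e 04 15 ad 7e is exactly B = 7 bytes: K' = 6e a4 7e 04 15 ad 7e.
K' ⊕ ipad = 58 92 48 32 23 9b 48.
Inner input = 58 92 48 32 23 9b 48 ∥ 7a.
Inner hash: even-index sum = 267 mod 256 = 11; odd-index sum = 473 mod 256 = 217 → 0b d9.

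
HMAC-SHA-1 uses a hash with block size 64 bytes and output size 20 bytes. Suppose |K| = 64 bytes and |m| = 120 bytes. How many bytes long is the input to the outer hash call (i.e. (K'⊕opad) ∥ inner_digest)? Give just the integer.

84

Key is 64 ≤ 64 bytes, zero-padded: |K'| = 64.
Outer input = (K'⊕opad) ∥ H(inner) → 64 + 20 = 84 bytes.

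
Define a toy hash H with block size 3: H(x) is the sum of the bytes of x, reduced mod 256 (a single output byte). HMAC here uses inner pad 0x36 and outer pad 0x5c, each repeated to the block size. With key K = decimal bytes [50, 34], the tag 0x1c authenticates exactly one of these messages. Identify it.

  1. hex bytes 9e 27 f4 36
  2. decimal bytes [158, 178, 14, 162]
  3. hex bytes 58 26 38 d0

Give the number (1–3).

3

Key decimal bytes [50, 34] = 32 22 is 2 bytes ≤ B = 3; zero-pad to 3 bytes: K' = 32 22 00.
K' ⊕ ipad = 04 14 36; K' ⊕ opad = 6e 7e 5c.
m1: inner = H(04 14 36 9e 27 f4 36) = 3d; tag = H(6e 7e 5c 3d) = 85
m2: inner = H(04 14 36 9e b2 0e a2) = 4e; tag = H(6e 7e 5c 4e) = 96
m3: inner = H(04 14 36 58 26 38 d0) = d4; tag = H(6e 7e 5c d4) = 1c ← matches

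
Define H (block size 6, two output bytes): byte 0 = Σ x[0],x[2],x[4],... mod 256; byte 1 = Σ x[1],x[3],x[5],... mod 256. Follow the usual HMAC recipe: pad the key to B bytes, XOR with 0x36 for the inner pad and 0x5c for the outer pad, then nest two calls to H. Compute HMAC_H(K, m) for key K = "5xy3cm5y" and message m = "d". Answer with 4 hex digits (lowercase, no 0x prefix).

1298

Key "5xy3cm5y" = 35 78 79 33 63 6d 35 79 is 8 bytes > B = 6, so hash it first: H(key) = 46 91, then zero-pad to 6 bytes: K' = 46 91 00 00 00 00.
K' ⊕ ipad = 70 a7 36 36 36 36.  K' ⊕ opad = 1a cd 5c 5c 5c 5c.
Inner input = (K'⊕ipad) ∥ m = 70 a7 36 36 36 36 ∥ 64.
Inner hash: even-index sum = 320 mod 256 = 64; odd-index sum = 275 mod 256 = 19 → 40 13.
Outer input = (K'⊕opad) ∥ inner = 1a cd 5c 5c 5c 5c ∥ 40 13.
Outer hash (tag): even-index sum = 274 mod 256 = 18; odd-index sum = 408 mod 256 = 152 → 12 98.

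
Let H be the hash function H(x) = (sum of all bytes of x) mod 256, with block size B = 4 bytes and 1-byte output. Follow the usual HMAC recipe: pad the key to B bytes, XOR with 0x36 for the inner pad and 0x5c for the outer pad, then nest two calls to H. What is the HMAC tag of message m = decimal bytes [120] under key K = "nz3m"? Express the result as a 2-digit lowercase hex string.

74

Key "nz3m" = 6e 7a 33 6d is exactly B = 4 bytes: K' = 6e 7a 33 6d.
K' ⊕ ipad = 58 4c 05 5b.  K' ⊕ opad = 32 26 6f 31.
Inner input = (K'⊕ipad) ∥ m = 58 4c 05 5b ∥ 78.
Inner hash: sum = 88+76+5+91+120 = 380; mod 256 = 124 → 7c.
Outer input = (K'⊕opad) ∥ inner = 32 26 6f 31 ∥ 7c.
Outer hash (tag): sum = 50+38+111+49+124 = 372; mod 256 = 116 → 74.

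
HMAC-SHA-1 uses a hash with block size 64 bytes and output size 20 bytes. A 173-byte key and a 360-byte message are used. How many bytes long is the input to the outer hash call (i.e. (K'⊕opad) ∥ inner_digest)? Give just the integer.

Key is 173 > 64 bytes, so it is hashed to 20 bytes then zero-padded to 64: |K'| = 64.
Outer input = (K'⊕opad) ∥ H(inner) → 64 + 20 = 84 bytes.

84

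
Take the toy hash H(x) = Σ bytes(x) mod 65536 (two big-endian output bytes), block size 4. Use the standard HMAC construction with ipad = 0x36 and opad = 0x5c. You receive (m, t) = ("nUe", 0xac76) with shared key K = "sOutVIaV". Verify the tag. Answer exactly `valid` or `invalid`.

Key "sOutVIaV" = 73 4f 75 74 56 49 61 56 is 8 bytes > B = 4, so hash it first: H(key) = 03 01, then zero-pad to 4 bytes: K' = 03 01 00 00.
K' ⊕ ipad = 35 37 36 36; K' ⊕ opad = 5f 5d 5c 5c.
Inner hash: sum = 53+55+54+54+110+85+101 = 512 → 02 00.
Outer hash (recomputed tag): sum = 95+93+92+92+2+0 = 374 → 01 76.
Recomputed tag = 0176; claimed = ac76 → mismatch.

invalid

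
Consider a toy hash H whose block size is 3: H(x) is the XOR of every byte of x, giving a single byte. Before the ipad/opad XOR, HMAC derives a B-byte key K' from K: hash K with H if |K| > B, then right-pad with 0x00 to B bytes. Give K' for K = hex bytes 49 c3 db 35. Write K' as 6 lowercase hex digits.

640000

|K| = 4 > B = 3, so first hash the key.
H(K): XOR 49⊕c3⊕db⊕35 = 64.
Zero-pad H(K) = 64 to 3 bytes: K' = 64 00 00.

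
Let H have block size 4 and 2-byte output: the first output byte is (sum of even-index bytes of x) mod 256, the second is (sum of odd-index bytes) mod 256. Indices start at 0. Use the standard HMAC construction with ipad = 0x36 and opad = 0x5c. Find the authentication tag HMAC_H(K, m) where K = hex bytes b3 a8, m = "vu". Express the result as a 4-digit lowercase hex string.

7c99

Key hex bytes b3 a8 is 2 bytes ≤ B = 4; zero-pad to 4 bytes: K' = b3 a8 00 00.
K' ⊕ ipad = 85 9e 36 36.  K' ⊕ opad = ef f4 5c 5c.
Inner input = (K'⊕ipad) ∥ m = 85 9e 36 36 ∥ 76 75.
Inner hash: even-index sum = 305 mod 256 = 49; odd-index sum = 329 mod 256 = 73 → 31 49.
Outer input = (K'⊕opad) ∥ inner = ef f4 5c 5c ∥ 31 49.
Outer hash (tag): even-index sum = 380 mod 256 = 124; odd-index sum = 409 mod 256 = 153 → 7c 99.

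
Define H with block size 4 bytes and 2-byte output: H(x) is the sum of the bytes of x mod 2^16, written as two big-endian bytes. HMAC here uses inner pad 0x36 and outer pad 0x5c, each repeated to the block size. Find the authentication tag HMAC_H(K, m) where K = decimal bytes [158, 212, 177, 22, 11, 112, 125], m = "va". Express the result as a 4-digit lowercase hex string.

0204

Key decimal bytes [158, 212, 177, 22, 11, 112, 125] = 9e d4 b1 16 0b 70 7d is 7 bytes > B = 4, so hash it first: H(key) = 03 31, then zero-pad to 4 bytes: K' = 03 31 00 00.
K' ⊕ ipad = 35 07 36 36.  K' ⊕ opad = 5f 6d 5c 5c.
Inner input = (K'⊕ipad) ∥ m = 35 07 36 36 ∥ 76 61.
Inner hash: sum = 53+7+54+54+118+97 = 383 → 01 7f.
Outer input = (K'⊕opad) ∥ inner = 5f 6d 5c 5c ∥ 01 7f.
Outer hash (tag): sum = 95+109+92+92+1+127 = 516 → 02 04.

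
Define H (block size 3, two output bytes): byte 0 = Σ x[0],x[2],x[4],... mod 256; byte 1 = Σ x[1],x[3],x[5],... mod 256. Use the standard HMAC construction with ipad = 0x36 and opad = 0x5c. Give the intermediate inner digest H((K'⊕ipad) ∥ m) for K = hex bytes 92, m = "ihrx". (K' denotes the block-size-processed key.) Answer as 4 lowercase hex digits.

Key hex bytes 92 is 1 byte ≤ B = 3; zero-pad to 3 bytes: K' = 92 00 00.
K' ⊕ ipad = a4 36 36.
Inner input = a4 36 36 ∥ 69 68 72 78.
Inner hash: even-index sum = 442 mod 256 = 186; odd-index sum = 273 mod 256 = 17 → ba 11.

ba11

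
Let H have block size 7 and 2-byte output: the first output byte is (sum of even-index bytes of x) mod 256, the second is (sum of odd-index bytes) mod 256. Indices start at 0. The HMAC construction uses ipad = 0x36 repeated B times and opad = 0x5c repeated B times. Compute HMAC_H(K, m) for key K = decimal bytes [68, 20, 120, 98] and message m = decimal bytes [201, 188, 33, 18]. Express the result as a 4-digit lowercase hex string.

Key decimal bytes [68, 20, 120, 98] = 44 14 78 62 is 4 bytes ≤ B = 7; zero-pad to 7 bytes: K' = 44 14 78 62 00 00 00.
K' ⊕ ipad = 72 22 4e 54 36 36 36.  K' ⊕ opad = 18 48 24 3e 5c 5c 5c.
Inner input = (K'⊕ipad) ∥ m = 72 22 4e 54 36 36 36 ∥ c9 bc 21 12.
Inner hash: even-index sum = 506 mod 256 = 250; odd-index sum = 406 mod 256 = 150 → fa 96.
Outer input = (K'⊕opad) ∥ inner = 18 48 24 3e 5c 5c 5c ∥ fa 96.
Outer hash (tag): even-index sum = 394 mod 256 = 138; odd-index sum = 476 mod 256 = 220 → 8a dc.

8adc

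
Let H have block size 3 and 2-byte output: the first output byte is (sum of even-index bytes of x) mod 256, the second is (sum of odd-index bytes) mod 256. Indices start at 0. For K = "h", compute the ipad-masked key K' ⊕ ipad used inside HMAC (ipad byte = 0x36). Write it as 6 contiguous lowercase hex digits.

5e3636

Key "h" = 68 is 1 byte ≤ B = 3; zero-pad to 3 bytes: K' = 68 00 00.
XOR each byte with 0x36: 68⊕36=5e, 00⊕36=36, 00⊕36=36.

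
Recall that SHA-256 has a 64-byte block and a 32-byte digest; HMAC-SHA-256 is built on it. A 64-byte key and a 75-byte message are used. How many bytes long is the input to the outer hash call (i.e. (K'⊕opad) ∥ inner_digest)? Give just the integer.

Key is 64 ≤ 64 bytes, zero-padded: |K'| = 64.
Outer input = (K'⊕opad) ∥ H(inner) → 64 + 32 = 96 bytes.

96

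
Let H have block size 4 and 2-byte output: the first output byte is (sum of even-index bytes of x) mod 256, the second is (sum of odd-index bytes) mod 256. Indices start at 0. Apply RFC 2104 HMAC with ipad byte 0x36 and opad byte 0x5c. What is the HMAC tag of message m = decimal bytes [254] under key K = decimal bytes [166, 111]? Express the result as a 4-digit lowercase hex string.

Key decimal bytes [166, 111] = a6 6f is 2 bytes ≤ B = 4; zero-pad to 4 bytes: K' = a6 6f 00 00.
K' ⊕ ipad = 90 59 36 36.  K' ⊕ opad = fa 33 5c 5c.
Inner input = (K'⊕ipad) ∥ m = 90 59 36 36 ∥ fe.
Inner hash: even-index sum = 452 mod 256 = 196; odd-index sum = 143 mod 256 = 143 → c4 8f.
Outer input = (K'⊕opad) ∥ inner = fa 33 5c 5c ∥ c4 8f.
Outer hash (tag): even-index sum = 538 mod 256 = 26; odd-index sum = 286 mod 256 = 30 → 1a 1e.

1a1e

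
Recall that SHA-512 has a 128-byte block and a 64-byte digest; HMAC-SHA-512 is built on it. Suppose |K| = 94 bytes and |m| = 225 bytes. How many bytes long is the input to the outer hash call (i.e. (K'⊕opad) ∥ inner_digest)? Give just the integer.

Key is 94 ≤ 128 bytes, zero-padded: |K'| = 128.
Outer input = (K'⊕opad) ∥ H(inner) → 128 + 64 = 192 bytes.

192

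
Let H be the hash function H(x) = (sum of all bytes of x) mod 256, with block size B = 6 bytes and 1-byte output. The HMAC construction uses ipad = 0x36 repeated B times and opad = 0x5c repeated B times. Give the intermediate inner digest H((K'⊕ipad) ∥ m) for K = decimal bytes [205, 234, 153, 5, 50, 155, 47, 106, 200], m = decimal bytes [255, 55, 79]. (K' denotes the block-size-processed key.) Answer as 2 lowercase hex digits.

48

Key decimal bytes [205, 234, 153, 5, 50, 155, 47, 106, 200] = cd ea 99 05 32 9b 2f 6a c8 is 9 bytes > B = 6, so hash it first: H(key) = 83, then zero-pad to 6 bytes: K' = 83 00 00 00 00 00.
K' ⊕ ipad = b5 36 36 36 36 36.
Inner input = b5 36 36 36 36 36 ∥ ff 37 4f.
Inner hash: sum = 181+54+54+54+54+54+255+55+79 = 840; mod 256 = 72 → 48.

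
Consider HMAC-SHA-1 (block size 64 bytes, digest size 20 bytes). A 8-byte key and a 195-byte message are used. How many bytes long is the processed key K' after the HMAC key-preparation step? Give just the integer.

Key is 8 ≤ 64 bytes, zero-padded: |K'| = 64.

64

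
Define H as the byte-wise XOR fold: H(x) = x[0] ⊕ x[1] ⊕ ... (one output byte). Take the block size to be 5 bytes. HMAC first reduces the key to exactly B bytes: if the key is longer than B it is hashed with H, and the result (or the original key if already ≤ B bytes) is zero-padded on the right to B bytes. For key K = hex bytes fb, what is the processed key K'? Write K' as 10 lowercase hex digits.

Key hex bytes fb is 1 byte ≤ B = 5; zero-pad to 5 bytes: K' = fb 00 00 00 00.

fb00000000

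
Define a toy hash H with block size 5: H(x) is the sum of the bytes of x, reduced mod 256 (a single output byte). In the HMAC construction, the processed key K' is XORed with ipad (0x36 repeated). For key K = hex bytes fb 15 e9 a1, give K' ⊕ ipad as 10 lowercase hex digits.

cd23df9736

Key hex bytes fb 15 e9 a1 is 4 bytes ≤ B = 5; zero-pad to 5 bytes: K' = fb 15 e9 a1 00.
XOR each byte with 0x36: fb⊕36=cd, 15⊕36=23, e9⊕36=df, a1⊕36=97, 00⊕36=36.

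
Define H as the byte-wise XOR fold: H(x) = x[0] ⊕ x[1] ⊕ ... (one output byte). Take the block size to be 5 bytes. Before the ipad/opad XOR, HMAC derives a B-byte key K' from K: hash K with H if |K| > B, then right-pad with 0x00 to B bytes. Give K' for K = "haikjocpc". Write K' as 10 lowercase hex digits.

7e00000000

|K| = 9 > B = 5, so first hash the key.
H(K): XOR 68⊕61⊕69⊕6b⊕6a⊕6f⊕63⊕70⊕63 = 7e.
Zero-pad H(K) = 7e to 5 bytes: K' = 7e 00 00 00 00.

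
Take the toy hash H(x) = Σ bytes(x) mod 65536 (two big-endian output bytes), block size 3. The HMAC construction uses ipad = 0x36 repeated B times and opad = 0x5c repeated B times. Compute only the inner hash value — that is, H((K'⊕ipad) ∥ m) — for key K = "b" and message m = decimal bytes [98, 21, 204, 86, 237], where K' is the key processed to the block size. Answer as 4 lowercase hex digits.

0346

Key "b" = 62 is 1 byte ≤ B = 3; zero-pad to 3 bytes: K' = 62 00 00.
K' ⊕ ipad = 54 36 36.
Inner input = 54 36 36 ∥ 62 15 cc 56 ed.
Inner hash: sum = 84+54+54+98+21+204+86+237 = 838 → 03 46.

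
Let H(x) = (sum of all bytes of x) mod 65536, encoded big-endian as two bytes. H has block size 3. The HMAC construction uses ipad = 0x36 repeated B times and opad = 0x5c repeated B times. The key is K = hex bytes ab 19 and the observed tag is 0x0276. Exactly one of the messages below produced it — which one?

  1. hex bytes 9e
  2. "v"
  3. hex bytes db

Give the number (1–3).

Key hex bytes ab 19 is 2 bytes ≤ B = 3; zero-pad to 3 bytes: K' = ab 19 00.
K' ⊕ ipad = 9d 2f 36; K' ⊕ opad = f7 45 5c.
m1: inner = H(9d 2f 36 9e) = 01 a0; tag = H(f7 45 5c 01 a0) = 0239
m2: inner = H(9d 2f 36 76) = 01 78; tag = H(f7 45 5c 01 78) = 0211
m3: inner = H(9d 2f 36 db) = 01 dd; tag = H(f7 45 5c 01 dd) = 0276 ← matches

3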